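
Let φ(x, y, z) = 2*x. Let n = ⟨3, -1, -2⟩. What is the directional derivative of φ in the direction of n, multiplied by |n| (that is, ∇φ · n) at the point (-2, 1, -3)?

6

∂φ/∂x = 2
∂φ/∂y = 0
∂φ/∂z = 0
∇φ at (-2, 1, -3) = (2, 0, 0)
∇φ · n = (2)(3) + (0)(-1) + (0)(-2) = 6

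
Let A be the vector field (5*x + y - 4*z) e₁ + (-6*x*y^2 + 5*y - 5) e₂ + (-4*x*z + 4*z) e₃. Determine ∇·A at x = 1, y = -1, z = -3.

∂A₁/∂x = 5
∂A₂/∂y = -12*x*y + 5
∂A₃/∂z = -4*x + 4
∇·A = -12*x*y - 4*x + 14
At (1, -1, -3): 22.

22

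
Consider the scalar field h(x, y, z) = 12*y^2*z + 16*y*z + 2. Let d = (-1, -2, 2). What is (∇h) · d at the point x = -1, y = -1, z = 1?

∂h/∂x = 0
∂h/∂y = 24*y*z + 16*z
∂h/∂z = 12*y^2 + 16*y
∇h at (-1, -1, 1) = (0, -8, -4)
∇h · d = (0)(-1) + (-8)(-2) + (-4)(2) = 8

8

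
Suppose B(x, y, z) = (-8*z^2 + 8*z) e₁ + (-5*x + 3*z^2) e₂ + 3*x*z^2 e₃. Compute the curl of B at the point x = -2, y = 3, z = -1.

(6, 21, -5)

(∇×B)₁ = ∂B₃/∂y − ∂B₂/∂z = -6*z
(∇×B)₂ = ∂B₁/∂z − ∂B₃/∂x = -3*z^2 - 16*z + 8
(∇×B)₃ = ∂B₂/∂x − ∂B₁/∂y = -5
∇×B = (-6*z, -3*z^2 - 16*z + 8, -5)
At (-2, 3, -1): (6, 21, -5).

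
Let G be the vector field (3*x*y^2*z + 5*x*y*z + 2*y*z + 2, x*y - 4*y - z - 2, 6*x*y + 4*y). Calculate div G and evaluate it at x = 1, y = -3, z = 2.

∂G₁/∂x = 3*y^2*z + 5*y*z
∂G₂/∂y = x - 4
∂G₃/∂z = 0
∇·G = x + 3*y^2*z + 5*y*z - 4
At (1, -3, 2): 21.

21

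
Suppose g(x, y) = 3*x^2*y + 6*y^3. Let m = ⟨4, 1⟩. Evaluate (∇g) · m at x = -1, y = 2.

27

∂g/∂x = 6*x*y
∂g/∂y = 3*x^2 + 18*y^2
∇g at (-1, 2) = (-12, 75)
∇g · m = (-12)(4) + (75)(1) = 27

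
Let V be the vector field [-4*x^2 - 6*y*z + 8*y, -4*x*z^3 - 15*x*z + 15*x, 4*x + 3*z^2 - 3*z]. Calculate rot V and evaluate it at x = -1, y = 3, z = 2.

(∇×V)₁ = ∂V₃/∂y − ∂V₂/∂z = 12*x*z^2 + 15*x
(∇×V)₂ = ∂V₁/∂z − ∂V₃/∂x = -6*y - 4
(∇×V)₃ = ∂V₂/∂x − ∂V₁/∂y = -4*z^3 - 9*z + 7
∇×V = (12*x*z^2 + 15*x, -6*y - 4, -4*z^3 - 9*z + 7)
At (-1, 3, 2): (-63, -22, -43).

(-63, -22, -43)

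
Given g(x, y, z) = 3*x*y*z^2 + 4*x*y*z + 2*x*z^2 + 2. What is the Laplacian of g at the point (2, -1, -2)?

∂²g/∂x² = 0
∂²g/∂y² = 0
∂²g/∂z² = 2*x*(3*y + 2)
∇²g = 6*x*y + 4*x
At (2, -1, -2): -4.

-4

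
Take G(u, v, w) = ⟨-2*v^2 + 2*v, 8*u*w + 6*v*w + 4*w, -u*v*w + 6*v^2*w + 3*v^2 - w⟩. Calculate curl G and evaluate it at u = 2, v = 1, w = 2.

(0, 2, 18)

(∇×G)₁ = ∂G₃/∂v − ∂G₂/∂w = -u*w - 8*u + 12*v*w - 4
(∇×G)₂ = ∂G₁/∂w − ∂G₃/∂u = v*w
(∇×G)₃ = ∂G₂/∂u − ∂G₁/∂v = 4*v + 8*w - 2
∇×G = (-u*w - 8*u + 12*v*w - 4, v*w, 4*v + 8*w - 2)
At (2, 1, 2): (0, 2, 18).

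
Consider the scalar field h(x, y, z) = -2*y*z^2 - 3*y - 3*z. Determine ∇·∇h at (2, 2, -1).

∂²h/∂x² = 0
∂²h/∂y² = 0
∂²h/∂z² = -4*y
∇²h = -4*y
At (2, 2, -1): -8.

-8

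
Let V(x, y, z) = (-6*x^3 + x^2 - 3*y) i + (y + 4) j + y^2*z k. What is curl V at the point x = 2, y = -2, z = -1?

(∇×V)₁ = ∂V₃/∂y − ∂V₂/∂z = 2*y*z
(∇×V)₂ = ∂V₁/∂z − ∂V₃/∂x = 0
(∇×V)₃ = ∂V₂/∂x − ∂V₁/∂y = 3
∇×V = (2*y*z, 0, 3)
At (2, -2, -1): (4, 0, 3).

(4, 0, 3)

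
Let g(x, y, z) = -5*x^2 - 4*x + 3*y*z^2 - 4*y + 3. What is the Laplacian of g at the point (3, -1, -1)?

∂²g/∂x² = -10
∂²g/∂y² = 0
∂²g/∂z² = 6*y
∇²g = 6*y - 10
At (3, -1, -1): -16.

-16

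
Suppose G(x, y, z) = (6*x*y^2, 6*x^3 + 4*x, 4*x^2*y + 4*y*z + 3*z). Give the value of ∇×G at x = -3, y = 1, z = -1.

(32, 24, 202)

(∇×G)₁ = ∂G₃/∂y − ∂G₂/∂z = 4*x^2 + 4*z
(∇×G)₂ = ∂G₁/∂z − ∂G₃/∂x = -8*x*y
(∇×G)₃ = ∂G₂/∂x − ∂G₁/∂y = 18*x^2 - 12*x*y + 4
∇×G = (4*x^2 + 4*z, -8*x*y, 18*x^2 - 12*x*y + 4)
At (-3, 1, -1): (32, 24, 202).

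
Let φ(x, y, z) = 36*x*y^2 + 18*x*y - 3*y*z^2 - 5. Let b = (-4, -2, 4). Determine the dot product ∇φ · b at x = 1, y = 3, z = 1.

-2046

∂φ/∂x = 36*y^2 + 18*y
∂φ/∂y = 72*x*y + 18*x - 3*z^2
∂φ/∂z = -6*y*z
∇φ at (1, 3, 1) = (378, 231, -18)
∇φ · b = (378)(-4) + (231)(-2) + (-18)(4) = -2046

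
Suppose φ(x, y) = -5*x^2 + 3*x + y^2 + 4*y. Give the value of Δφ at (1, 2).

-8

∂²φ/∂x² = -10
∂²φ/∂y² = 2
∇²φ = -8
At (1, 2): -8.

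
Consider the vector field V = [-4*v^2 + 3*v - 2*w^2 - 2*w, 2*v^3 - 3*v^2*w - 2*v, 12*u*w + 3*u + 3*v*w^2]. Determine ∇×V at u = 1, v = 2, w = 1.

(∇×V)₁ = ∂V₃/∂v − ∂V₂/∂w = 3*v^2 + 3*w^2
(∇×V)₂ = ∂V₁/∂w − ∂V₃/∂u = -16*w - 5
(∇×V)₃ = ∂V₂/∂u − ∂V₁/∂v = 8*v - 3
∇×V = (3*v^2 + 3*w^2, -16*w - 5, 8*v - 3)
At (1, 2, 1): (15, -21, 13).

(15, -21, 13)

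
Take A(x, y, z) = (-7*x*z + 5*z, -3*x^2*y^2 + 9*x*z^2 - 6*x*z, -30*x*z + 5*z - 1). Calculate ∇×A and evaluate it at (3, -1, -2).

(∇×A)₁ = ∂A₃/∂y − ∂A₂/∂z = -18*x*z + 6*x
(∇×A)₂ = ∂A₁/∂z − ∂A₃/∂x = -7*x + 30*z + 5
(∇×A)₃ = ∂A₂/∂x − ∂A₁/∂y = -6*x*y^2 + 9*z^2 - 6*z
∇×A = (-18*x*z + 6*x, -7*x + 30*z + 5, -6*x*y^2 + 9*z^2 - 6*z)
At (3, -1, -2): (126, -76, 30).

(126, -76, 30)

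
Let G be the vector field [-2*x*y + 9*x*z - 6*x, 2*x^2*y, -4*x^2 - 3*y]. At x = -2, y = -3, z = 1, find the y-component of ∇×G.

-34

(∇×G)_2 = ∂G₁/∂z − ∂G₃/∂x
= 9*x − (-8*x)
= 17*x
At (-2, -3, 1): -34.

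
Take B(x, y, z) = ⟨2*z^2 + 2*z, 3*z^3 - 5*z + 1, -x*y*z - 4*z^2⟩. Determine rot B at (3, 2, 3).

(∇×B)₁ = ∂B₃/∂y − ∂B₂/∂z = -x*z - 9*z^2 + 5
(∇×B)₂ = ∂B₁/∂z − ∂B₃/∂x = y*z + 4*z + 2
(∇×B)₃ = ∂B₂/∂x − ∂B₁/∂y = 0
∇×B = (-x*z - 9*z^2 + 5, y*z + 4*z + 2, 0)
At (3, 2, 3): (-85, 20, 0).

(-85, 20, 0)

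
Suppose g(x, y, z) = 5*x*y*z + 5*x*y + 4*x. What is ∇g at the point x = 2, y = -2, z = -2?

∂g/∂x = 5*y*z + 5*y + 4
∂g/∂y = 5*x*z + 5*x
∂g/∂z = 5*x*y
∇g = (5*y*z + 5*y + 4, 5*x*z + 5*x, 5*x*y)
At (2, -2, -2): (14, -10, -20).

(14, -10, -20)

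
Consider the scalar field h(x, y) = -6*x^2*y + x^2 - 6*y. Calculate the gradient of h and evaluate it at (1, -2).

∂h/∂x = -12*x*y + 2*x
∂h/∂y = -6*x^2 - 6
∇h = (-12*x*y + 2*x, -6*x^2 - 6)
At (1, -2): (26, -12).

(26, -12)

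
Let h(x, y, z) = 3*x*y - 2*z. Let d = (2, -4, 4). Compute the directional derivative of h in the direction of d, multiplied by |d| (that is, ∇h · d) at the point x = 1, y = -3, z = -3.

∂h/∂x = 3*y
∂h/∂y = 3*x
∂h/∂z = -2
∇h at (1, -3, -3) = (-9, 3, -2)
∇h · d = (-9)(2) + (3)(-4) + (-2)(4) = -38

-38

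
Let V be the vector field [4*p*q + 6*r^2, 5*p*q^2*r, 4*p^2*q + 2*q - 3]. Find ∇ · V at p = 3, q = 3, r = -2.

∂V₁/∂p = 4*q
∂V₂/∂q = 10*p*q*r
∂V₃/∂r = 0
∇·V = 10*p*q*r + 4*q
At (3, 3, -2): -168.

-168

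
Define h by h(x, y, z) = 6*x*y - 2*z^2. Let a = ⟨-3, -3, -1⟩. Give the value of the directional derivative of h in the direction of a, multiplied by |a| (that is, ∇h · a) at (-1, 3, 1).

-32

∂h/∂x = 6*y
∂h/∂y = 6*x
∂h/∂z = -4*z
∇h at (-1, 3, 1) = (18, -6, -4)
∇h · a = (18)(-3) + (-6)(-3) + (-4)(-1) = -32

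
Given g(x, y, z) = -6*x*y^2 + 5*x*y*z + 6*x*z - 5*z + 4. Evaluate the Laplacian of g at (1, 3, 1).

∂²g/∂x² = 0
∂²g/∂y² = -12*x
∂²g/∂z² = 0
∇²g = -12*x
At (1, 3, 1): -12.

-12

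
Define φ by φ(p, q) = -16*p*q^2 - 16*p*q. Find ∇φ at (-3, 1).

∂φ/∂p = -16*q^2 - 16*q
∂φ/∂q = -32*p*q - 16*p
∇φ = (-16*q^2 - 16*q, -32*p*q - 16*p)
At (-3, 1): (-32, 144).

(-32, 144)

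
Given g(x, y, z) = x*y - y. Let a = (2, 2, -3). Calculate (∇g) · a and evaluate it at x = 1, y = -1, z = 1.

∂g/∂x = y
∂g/∂y = x - 1
∂g/∂z = 0
∇g at (1, -1, 1) = (-1, 0, 0)
∇g · a = (-1)(2) + (0)(2) + (0)(-3) = -2

-2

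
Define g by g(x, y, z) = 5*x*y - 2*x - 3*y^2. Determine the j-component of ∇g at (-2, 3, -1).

-28

(∇g)_2 = ∂g/∂y = 5*x - 6*y
At (-2, 3, -1): -28.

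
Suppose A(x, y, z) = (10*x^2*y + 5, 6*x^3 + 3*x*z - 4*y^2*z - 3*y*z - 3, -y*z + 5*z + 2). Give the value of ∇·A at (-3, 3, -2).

-124

∂A₁/∂x = 20*x*y
∂A₂/∂y = -8*y*z - 3*z
∂A₃/∂z = -y + 5
∇·A = 20*x*y - 8*y*z - y - 3*z + 5
At (-3, 3, -2): -124.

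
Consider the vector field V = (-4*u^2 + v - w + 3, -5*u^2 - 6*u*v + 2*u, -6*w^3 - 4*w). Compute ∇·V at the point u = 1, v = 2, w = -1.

-36

∂V₁/∂u = -8*u
∂V₂/∂v = -6*u
∂V₃/∂w = -18*w^2 - 4
∇·V = -14*u - 18*w^2 - 4
At (1, 2, -1): -36.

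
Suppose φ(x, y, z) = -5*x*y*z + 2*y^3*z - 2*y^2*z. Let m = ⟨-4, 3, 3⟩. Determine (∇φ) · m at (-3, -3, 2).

15

∂φ/∂x = -5*y*z
∂φ/∂y = -5*x*z + 6*y^2*z - 4*y*z
∂φ/∂z = -5*x*y + 2*y^3 - 2*y^2
∇φ at (-3, -3, 2) = (30, 162, -117)
∇φ · m = (30)(-4) + (162)(3) + (-117)(3) = 15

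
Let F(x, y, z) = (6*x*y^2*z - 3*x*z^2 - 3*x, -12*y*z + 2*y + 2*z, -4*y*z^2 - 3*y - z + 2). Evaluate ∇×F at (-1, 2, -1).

(∇×F)₁ = ∂F₃/∂y − ∂F₂/∂z = 12*y - 4*z^2 - 5
(∇×F)₂ = ∂F₁/∂z − ∂F₃/∂x = 6*x*y^2 - 6*x*z
(∇×F)₃ = ∂F₂/∂x − ∂F₁/∂y = -12*x*y*z
∇×F = (12*y - 4*z^2 - 5, 6*x*y^2 - 6*x*z, -12*x*y*z)
At (-1, 2, -1): (15, -30, -24).

(15, -30, -24)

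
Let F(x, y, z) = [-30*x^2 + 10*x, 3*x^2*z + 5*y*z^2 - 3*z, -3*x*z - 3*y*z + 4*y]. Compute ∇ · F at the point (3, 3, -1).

-183

∂F₁/∂x = -60*x + 10
∂F₂/∂y = 5*z^2
∂F₃/∂z = -3*x - 3*y
∇·F = -63*x - 3*y + 5*z^2 + 10
At (3, 3, -1): -183.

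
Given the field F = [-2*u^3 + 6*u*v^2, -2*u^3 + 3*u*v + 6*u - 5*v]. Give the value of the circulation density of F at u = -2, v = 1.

9

∂F₂/∂u = -6*u^2 + 3*v + 6
∂F₁/∂v = 12*u*v
Scalar curl = -6*u^2 - 12*u*v + 3*v + 6
At (-2, 1): 9.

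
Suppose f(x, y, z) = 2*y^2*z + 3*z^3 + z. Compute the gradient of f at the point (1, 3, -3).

(0, -36, 100)

∂f/∂x = 0
∂f/∂y = 4*y*z
∂f/∂z = 2*y^2 + 9*z^2 + 1
∇f = (0, 4*y*z, 2*y^2 + 9*z^2 + 1)
At (1, 3, -3): (0, -36, 100).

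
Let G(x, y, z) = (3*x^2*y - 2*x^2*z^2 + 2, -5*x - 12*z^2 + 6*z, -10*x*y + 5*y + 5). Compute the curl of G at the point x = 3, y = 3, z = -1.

(∇×G)₁ = ∂G₃/∂y − ∂G₂/∂z = -10*x + 24*z - 1
(∇×G)₂ = ∂G₁/∂z − ∂G₃/∂x = -4*x^2*z + 10*y
(∇×G)₃ = ∂G₂/∂x − ∂G₁/∂y = -3*x^2 - 5
∇×G = (-10*x + 24*z - 1, -4*x^2*z + 10*y, -3*x^2 - 5)
At (3, 3, -1): (-55, 66, -32).

(-55, 66, -32)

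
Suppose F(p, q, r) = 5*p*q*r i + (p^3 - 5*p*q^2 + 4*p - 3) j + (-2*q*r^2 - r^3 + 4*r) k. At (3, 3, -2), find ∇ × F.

(∇×F)₁ = ∂F₃/∂q − ∂F₂/∂r = -2*r^2
(∇×F)₂ = ∂F₁/∂r − ∂F₃/∂p = 5*p*q
(∇×F)₃ = ∂F₂/∂p − ∂F₁/∂q = 3*p^2 - 5*p*r - 5*q^2 + 4
∇×F = (-2*r^2, 5*p*q, 3*p^2 - 5*p*r - 5*q^2 + 4)
At (3, 3, -2): (-8, 45, 16).

(-8, 45, 16)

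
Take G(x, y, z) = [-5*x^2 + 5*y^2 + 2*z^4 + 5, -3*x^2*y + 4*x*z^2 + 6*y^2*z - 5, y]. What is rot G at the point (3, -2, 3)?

(∇×G)₁ = ∂G₃/∂y − ∂G₂/∂z = -8*x*z - 6*y^2 + 1
(∇×G)₂ = ∂G₁/∂z − ∂G₃/∂x = 8*z^3
(∇×G)₃ = ∂G₂/∂x − ∂G₁/∂y = -6*x*y - 10*y + 4*z^2
∇×G = (-8*x*z - 6*y^2 + 1, 8*z^3, -6*x*y - 10*y + 4*z^2)
At (3, -2, 3): (-95, 216, 92).

(-95, 216, 92)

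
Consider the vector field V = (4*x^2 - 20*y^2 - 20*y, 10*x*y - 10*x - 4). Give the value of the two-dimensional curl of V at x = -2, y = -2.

-90

∂V₂/∂x = 10*y - 10
∂V₁/∂y = -40*y - 20
Scalar curl = 50*y + 10
At (-2, -2): -90.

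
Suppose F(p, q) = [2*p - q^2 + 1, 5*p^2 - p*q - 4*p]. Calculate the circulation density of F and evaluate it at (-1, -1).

-15

∂F₂/∂p = 10*p - q - 4
∂F₁/∂q = -2*q
Scalar curl = 10*p + q - 4
At (-1, -1): -15.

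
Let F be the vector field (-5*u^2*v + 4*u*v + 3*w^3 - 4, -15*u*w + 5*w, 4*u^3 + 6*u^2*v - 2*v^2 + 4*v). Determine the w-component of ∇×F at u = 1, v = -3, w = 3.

-44

(∇×F)_3 = ∂F₂/∂u − ∂F₁/∂v
= -15*w − (-5*u^2 + 4*u)
= 5*u^2 - 4*u - 15*w
At (1, -3, 3): -44.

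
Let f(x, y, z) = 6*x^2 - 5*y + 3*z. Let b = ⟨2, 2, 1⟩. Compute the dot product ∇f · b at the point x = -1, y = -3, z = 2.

∂f/∂x = 12*x
∂f/∂y = -5
∂f/∂z = 3
∇f at (-1, -3, 2) = (-12, -5, 3)
∇f · b = (-12)(2) + (-5)(2) + (3)(1) = -31

-31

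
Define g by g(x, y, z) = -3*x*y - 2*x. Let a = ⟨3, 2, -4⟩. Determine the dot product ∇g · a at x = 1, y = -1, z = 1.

∂g/∂x = -3*y - 2
∂g/∂y = -3*x
∂g/∂z = 0
∇g at (1, -1, 1) = (1, -3, 0)
∇g · a = (1)(3) + (-3)(2) + (0)(-4) = -3

-3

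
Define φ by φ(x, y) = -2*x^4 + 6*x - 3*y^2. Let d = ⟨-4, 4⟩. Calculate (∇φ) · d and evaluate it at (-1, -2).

-8

∂φ/∂x = -8*x^3 + 6
∂φ/∂y = -6*y
∇φ at (-1, -2) = (14, 12)
∇φ · d = (14)(-4) + (12)(4) = -8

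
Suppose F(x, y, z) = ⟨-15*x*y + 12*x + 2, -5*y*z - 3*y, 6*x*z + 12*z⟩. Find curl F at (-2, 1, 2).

(∇×F)₁ = ∂F₃/∂y − ∂F₂/∂z = 5*y
(∇×F)₂ = ∂F₁/∂z − ∂F₃/∂x = -6*z
(∇×F)₃ = ∂F₂/∂x − ∂F₁/∂y = 15*x
∇×F = (5*y, -6*z, 15*x)
At (-2, 1, 2): (5, -12, -30).

(5, -12, -30)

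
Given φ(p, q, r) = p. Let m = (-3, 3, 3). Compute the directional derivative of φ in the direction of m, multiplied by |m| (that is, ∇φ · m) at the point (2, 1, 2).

∂φ/∂p = 1
∂φ/∂q = 0
∂φ/∂r = 0
∇φ at (2, 1, 2) = (1, 0, 0)
∇φ · m = (1)(-3) + (0)(3) + (0)(3) = -3

-3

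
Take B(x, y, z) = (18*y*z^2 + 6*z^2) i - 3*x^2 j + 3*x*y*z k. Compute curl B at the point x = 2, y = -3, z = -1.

(∇×B)₁ = ∂B₃/∂y − ∂B₂/∂z = 3*x*z
(∇×B)₂ = ∂B₁/∂z − ∂B₃/∂x = 33*y*z + 12*z
(∇×B)₃ = ∂B₂/∂x − ∂B₁/∂y = -6*x - 18*z^2
∇×B = (3*x*z, 33*y*z + 12*z, -6*x - 18*z^2)
At (2, -3, -1): (-6, 87, -30).

(-6, 87, -30)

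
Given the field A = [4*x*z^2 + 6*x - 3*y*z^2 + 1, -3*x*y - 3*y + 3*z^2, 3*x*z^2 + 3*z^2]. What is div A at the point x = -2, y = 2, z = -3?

63

∂A₁/∂x = 4*z^2 + 6
∂A₂/∂y = -3*x - 3
∂A₃/∂z = 6*x*z + 6*z
∇·A = 6*x*z - 3*x + 4*z^2 + 6*z + 3
At (-2, 2, -3): 63.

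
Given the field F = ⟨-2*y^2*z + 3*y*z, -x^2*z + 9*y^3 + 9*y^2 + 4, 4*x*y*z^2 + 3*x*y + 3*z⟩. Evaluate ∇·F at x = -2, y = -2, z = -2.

∂F₁/∂x = 0
∂F₂/∂y = 27*y^2 + 18*y
∂F₃/∂z = 8*x*y*z + 3
∇·F = 8*x*y*z + 27*y^2 + 18*y + 3
At (-2, -2, -2): 11.

11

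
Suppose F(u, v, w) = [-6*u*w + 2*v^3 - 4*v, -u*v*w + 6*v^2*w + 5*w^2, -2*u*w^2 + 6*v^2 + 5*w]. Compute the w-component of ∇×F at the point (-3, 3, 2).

(∇×F)_3 = ∂F₂/∂u − ∂F₁/∂v
= -v*w − (6*v^2 - 4)
= -6*v^2 - v*w + 4
At (-3, 3, 2): -56.

-56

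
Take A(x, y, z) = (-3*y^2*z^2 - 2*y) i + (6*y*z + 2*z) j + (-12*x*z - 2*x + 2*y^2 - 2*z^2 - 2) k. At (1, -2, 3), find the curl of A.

(∇×A)₁ = ∂A₃/∂y − ∂A₂/∂z = -2*y - 2
(∇×A)₂ = ∂A₁/∂z − ∂A₃/∂x = -6*y^2*z + 12*z + 2
(∇×A)₃ = ∂A₂/∂x − ∂A₁/∂y = 6*y*z^2 + 2
∇×A = (-2*y - 2, -6*y^2*z + 12*z + 2, 6*y*z^2 + 2)
At (1, -2, 3): (2, -34, -106).

(2, -34, -106)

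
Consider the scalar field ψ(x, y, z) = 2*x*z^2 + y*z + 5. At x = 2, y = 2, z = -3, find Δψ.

8

∂²ψ/∂x² = 0
∂²ψ/∂y² = 0
∂²ψ/∂z² = 4*x
∇²ψ = 4*x
At (2, 2, -3): 8.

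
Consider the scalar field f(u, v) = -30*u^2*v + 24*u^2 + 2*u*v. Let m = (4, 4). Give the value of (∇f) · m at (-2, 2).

96

∂f/∂u = -60*u*v + 48*u + 2*v
∂f/∂v = -30*u^2 + 2*u
∇f at (-2, 2) = (148, -124)
∇f · m = (148)(4) + (-124)(4) = 96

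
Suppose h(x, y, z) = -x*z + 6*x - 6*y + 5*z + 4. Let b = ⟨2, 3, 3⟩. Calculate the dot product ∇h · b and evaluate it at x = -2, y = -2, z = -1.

17

∂h/∂x = -z + 6
∂h/∂y = -6
∂h/∂z = -x + 5
∇h at (-2, -2, -1) = (7, -6, 7)
∇h · b = (7)(2) + (-6)(3) + (7)(3) = 17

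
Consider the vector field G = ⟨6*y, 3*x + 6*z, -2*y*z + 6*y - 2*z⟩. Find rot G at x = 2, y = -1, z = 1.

(∇×G)₁ = ∂G₃/∂y − ∂G₂/∂z = -2*z
(∇×G)₂ = ∂G₁/∂z − ∂G₃/∂x = 0
(∇×G)₃ = ∂G₂/∂x − ∂G₁/∂y = -3
∇×G = (-2*z, 0, -3)
At (2, -1, 1): (-2, 0, -3).

(-2, 0, -3)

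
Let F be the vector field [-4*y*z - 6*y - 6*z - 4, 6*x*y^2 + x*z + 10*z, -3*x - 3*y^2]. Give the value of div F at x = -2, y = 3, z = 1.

∂F₁/∂x = 0
∂F₂/∂y = 12*x*y
∂F₃/∂z = 0
∇·F = 12*x*y
At (-2, 3, 1): -72.

-72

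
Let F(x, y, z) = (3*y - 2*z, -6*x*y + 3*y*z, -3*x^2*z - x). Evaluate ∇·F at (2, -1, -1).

-27

∂F₁/∂x = 0
∂F₂/∂y = -6*x + 3*z
∂F₃/∂z = -3*x^2
∇·F = -3*x^2 - 6*x + 3*z
At (2, -1, -1): -27.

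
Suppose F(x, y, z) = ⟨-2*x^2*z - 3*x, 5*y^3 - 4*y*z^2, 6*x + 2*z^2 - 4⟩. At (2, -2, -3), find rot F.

(48, -14, 0)

(∇×F)₁ = ∂F₃/∂y − ∂F₂/∂z = 8*y*z
(∇×F)₂ = ∂F₁/∂z − ∂F₃/∂x = -2*x^2 - 6
(∇×F)₃ = ∂F₂/∂x − ∂F₁/∂y = 0
∇×F = (8*y*z, -2*x^2 - 6, 0)
At (2, -2, -3): (48, -14, 0).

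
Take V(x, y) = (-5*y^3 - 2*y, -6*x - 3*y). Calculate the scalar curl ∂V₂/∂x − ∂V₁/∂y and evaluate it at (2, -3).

131

∂V₂/∂x = -6
∂V₁/∂y = -15*y^2 - 2
Scalar curl = 15*y^2 - 4
At (2, -3): 131.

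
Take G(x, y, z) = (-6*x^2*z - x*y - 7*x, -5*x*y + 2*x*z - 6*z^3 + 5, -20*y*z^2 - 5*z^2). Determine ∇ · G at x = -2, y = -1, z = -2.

∂G₁/∂x = -12*x*z - y - 7
∂G₂/∂y = -5*x
∂G₃/∂z = -40*y*z - 10*z
∇·G = -12*x*z - 5*x - 40*y*z - y - 10*z - 7
At (-2, -1, -2): -104.

-104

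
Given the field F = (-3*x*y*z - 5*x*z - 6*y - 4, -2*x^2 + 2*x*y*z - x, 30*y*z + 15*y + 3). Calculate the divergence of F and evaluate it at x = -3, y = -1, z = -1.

-22

∂F₁/∂x = -3*y*z - 5*z
∂F₂/∂y = 2*x*z
∂F₃/∂z = 30*y
∇·F = 2*x*z - 3*y*z + 30*y - 5*z
At (-3, -1, -1): -22.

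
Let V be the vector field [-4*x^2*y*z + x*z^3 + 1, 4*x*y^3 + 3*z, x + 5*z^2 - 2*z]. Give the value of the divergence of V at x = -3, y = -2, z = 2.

-214

∂V₁/∂x = -8*x*y*z + z^3
∂V₂/∂y = 12*x*y^2
∂V₃/∂z = 10*z - 2
∇·V = 12*x*y^2 - 8*x*y*z + z^3 + 10*z - 2
At (-3, -2, 2): -214.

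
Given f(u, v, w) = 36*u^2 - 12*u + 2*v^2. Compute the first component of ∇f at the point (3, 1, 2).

204

(∇f)_1 = ∂f/∂u = 72*u - 12
At (3, 1, 2): 204.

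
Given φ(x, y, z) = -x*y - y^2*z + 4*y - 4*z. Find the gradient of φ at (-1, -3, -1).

∂φ/∂x = -y
∂φ/∂y = -x - 2*y*z + 4
∂φ/∂z = -y^2 - 4
∇φ = (-y, -x - 2*y*z + 4, -y^2 - 4)
At (-1, -3, -1): (3, -1, -13).

(3, -1, -13)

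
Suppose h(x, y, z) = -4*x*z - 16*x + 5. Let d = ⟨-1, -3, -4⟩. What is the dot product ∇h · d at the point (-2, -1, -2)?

-24

∂h/∂x = -4*z - 16
∂h/∂y = 0
∂h/∂z = -4*x
∇h at (-2, -1, -2) = (-8, 0, 8)
∇h · d = (-8)(-1) + (0)(-3) + (8)(-4) = -24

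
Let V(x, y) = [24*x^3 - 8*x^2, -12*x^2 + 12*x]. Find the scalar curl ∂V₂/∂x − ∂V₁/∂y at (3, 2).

∂V₂/∂x = -24*x + 12
∂V₁/∂y = 0
Scalar curl = -24*x + 12
At (3, 2): -60.

-60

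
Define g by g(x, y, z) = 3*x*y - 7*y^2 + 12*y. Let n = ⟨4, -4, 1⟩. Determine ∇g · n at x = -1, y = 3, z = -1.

168

∂g/∂x = 3*y
∂g/∂y = 3*x - 14*y + 12
∂g/∂z = 0
∇g at (-1, 3, -1) = (9, -33, 0)
∇g · n = (9)(4) + (-33)(-4) + (0)(1) = 168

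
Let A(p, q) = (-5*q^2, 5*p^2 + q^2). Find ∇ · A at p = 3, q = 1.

∂A₁/∂p = 0
∂A₂/∂q = 2*q
∇·A = 2*q
At (3, 1): 2.

2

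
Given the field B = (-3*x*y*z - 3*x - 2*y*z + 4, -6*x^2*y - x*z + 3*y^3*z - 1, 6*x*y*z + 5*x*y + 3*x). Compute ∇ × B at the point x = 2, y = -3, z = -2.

(∇×B)₁ = ∂B₃/∂y − ∂B₂/∂z = 6*x*z + 6*x - 3*y^3
(∇×B)₂ = ∂B₁/∂z − ∂B₃/∂x = -3*x*y - 6*y*z - 7*y - 3
(∇×B)₃ = ∂B₂/∂x − ∂B₁/∂y = -12*x*y + 3*x*z + z
∇×B = (6*x*z + 6*x - 3*y^3, -3*x*y - 6*y*z - 7*y - 3, -12*x*y + 3*x*z + z)
At (2, -3, -2): (69, 0, 58).

(69, 0, 58)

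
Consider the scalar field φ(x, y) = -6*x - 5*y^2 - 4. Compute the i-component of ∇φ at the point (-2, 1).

-6

(∇φ)_1 = ∂φ/∂x = -6
At (-2, 1): -6.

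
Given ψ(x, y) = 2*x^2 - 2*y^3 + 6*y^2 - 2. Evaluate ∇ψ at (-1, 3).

∂ψ/∂x = 4*x
∂ψ/∂y = -6*y^2 + 12*y
∇ψ = (4*x, -6*y^2 + 12*y)
At (-1, 3): (-4, -18).

(-4, -18)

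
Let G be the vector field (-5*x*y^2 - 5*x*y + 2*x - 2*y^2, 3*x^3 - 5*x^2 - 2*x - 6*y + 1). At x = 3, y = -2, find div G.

-14

∂G₁/∂x = -5*y^2 - 5*y + 2
∂G₂/∂y = -6
∇·G = -5*y^2 - 5*y - 4
At (3, -2): -14.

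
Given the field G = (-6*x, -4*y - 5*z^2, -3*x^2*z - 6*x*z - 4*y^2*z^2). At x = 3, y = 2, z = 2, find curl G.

(-44, 48, 0)

(∇×G)₁ = ∂G₃/∂y − ∂G₂/∂z = -8*y*z^2 + 10*z
(∇×G)₂ = ∂G₁/∂z − ∂G₃/∂x = 6*x*z + 6*z
(∇×G)₃ = ∂G₂/∂x − ∂G₁/∂y = 0
∇×G = (-8*y*z^2 + 10*z, 6*x*z + 6*z, 0)
At (3, 2, 2): (-44, 48, 0).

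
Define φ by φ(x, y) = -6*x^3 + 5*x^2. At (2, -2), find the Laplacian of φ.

∂²φ/∂x² = 2*(-18*x + 5)
∂²φ/∂y² = 0
∇²φ = -36*x + 10
At (2, -2): -62.

-62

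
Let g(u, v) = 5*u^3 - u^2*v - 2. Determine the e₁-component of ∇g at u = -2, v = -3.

(∇g)_1 = ∂g/∂u = 15*u^2 - 2*u*v
At (-2, -3): 48.

48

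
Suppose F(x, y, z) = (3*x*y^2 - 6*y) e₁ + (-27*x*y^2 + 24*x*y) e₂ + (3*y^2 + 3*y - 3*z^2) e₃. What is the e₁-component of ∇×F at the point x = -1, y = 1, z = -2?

9

(∇×F)_1 = ∂F₃/∂y − ∂F₂/∂z
= 6*y + 3 − (0)
= 6*y + 3
At (-1, 1, -2): 9.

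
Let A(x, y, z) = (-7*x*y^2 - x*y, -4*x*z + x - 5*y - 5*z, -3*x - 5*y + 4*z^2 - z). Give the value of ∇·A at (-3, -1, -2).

-28

∂A₁/∂x = -7*y^2 - y
∂A₂/∂y = -5
∂A₃/∂z = 8*z - 1
∇·A = -7*y^2 - y + 8*z - 6
At (-3, -1, -2): -28.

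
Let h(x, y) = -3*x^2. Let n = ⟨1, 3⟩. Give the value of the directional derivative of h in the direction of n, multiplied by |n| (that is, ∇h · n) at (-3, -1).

∂h/∂x = -6*x
∂h/∂y = 0
∇h at (-3, -1) = (18, 0)
∇h · n = (18)(1) + (0)(3) = 18

18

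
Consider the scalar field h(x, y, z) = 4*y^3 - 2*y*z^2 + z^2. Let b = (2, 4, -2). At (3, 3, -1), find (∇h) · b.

∂h/∂x = 0
∂h/∂y = 12*y^2 - 2*z^2
∂h/∂z = -4*y*z + 2*z
∇h at (3, 3, -1) = (0, 106, 10)
∇h · b = (0)(2) + (106)(4) + (10)(-2) = 404

404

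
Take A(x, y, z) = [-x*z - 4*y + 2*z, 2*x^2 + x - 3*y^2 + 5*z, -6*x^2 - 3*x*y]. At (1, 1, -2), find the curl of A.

(-8, 16, 9)

(∇×A)₁ = ∂A₃/∂y − ∂A₂/∂z = -3*x - 5
(∇×A)₂ = ∂A₁/∂z − ∂A₃/∂x = 11*x + 3*y + 2
(∇×A)₃ = ∂A₂/∂x − ∂A₁/∂y = 4*x + 5
∇×A = (-3*x - 5, 11*x + 3*y + 2, 4*x + 5)
At (1, 1, -2): (-8, 16, 9).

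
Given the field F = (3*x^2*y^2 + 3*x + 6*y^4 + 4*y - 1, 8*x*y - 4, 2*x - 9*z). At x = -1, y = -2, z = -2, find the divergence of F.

-38

∂F₁/∂x = 6*x*y^2 + 3
∂F₂/∂y = 8*x
∂F₃/∂z = -9
∇·F = 6*x*y^2 + 8*x - 6
At (-1, -2, -2): -38.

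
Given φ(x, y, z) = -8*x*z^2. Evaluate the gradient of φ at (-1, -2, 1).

∂φ/∂x = -8*z^2
∂φ/∂y = 0
∂φ/∂z = -16*x*z
∇φ = (-8*z^2, 0, -16*x*z)
At (-1, -2, 1): (-8, 0, 16).

(-8, 0, 16)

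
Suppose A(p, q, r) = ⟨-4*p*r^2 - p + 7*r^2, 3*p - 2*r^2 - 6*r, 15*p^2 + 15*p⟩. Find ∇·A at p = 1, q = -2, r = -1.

∂A₁/∂p = -4*r^2 - 1
∂A₂/∂q = 0
∂A₃/∂r = 0
∇·A = -4*r^2 - 1
At (1, -2, -1): -5.

-5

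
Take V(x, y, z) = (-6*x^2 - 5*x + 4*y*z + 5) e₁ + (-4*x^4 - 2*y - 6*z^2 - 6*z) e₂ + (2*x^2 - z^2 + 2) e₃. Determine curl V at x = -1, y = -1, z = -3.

(-30, 0, 28)

(∇×V)₁ = ∂V₃/∂y − ∂V₂/∂z = 12*z + 6
(∇×V)₂ = ∂V₁/∂z − ∂V₃/∂x = -4*x + 4*y
(∇×V)₃ = ∂V₂/∂x − ∂V₁/∂y = -16*x^3 - 4*z
∇×V = (12*z + 6, -4*x + 4*y, -16*x^3 - 4*z)
At (-1, -1, -3): (-30, 0, 28).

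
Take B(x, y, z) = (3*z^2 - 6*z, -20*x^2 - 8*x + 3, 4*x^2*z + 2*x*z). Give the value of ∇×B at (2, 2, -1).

(∇×B)₁ = ∂B₃/∂y − ∂B₂/∂z = 0
(∇×B)₂ = ∂B₁/∂z − ∂B₃/∂x = -8*x*z + 4*z - 6
(∇×B)₃ = ∂B₂/∂x − ∂B₁/∂y = -40*x - 8
∇×B = (0, -8*x*z + 4*z - 6, -40*x - 8)
At (2, 2, -1): (0, 6, -88).

(0, 6, -88)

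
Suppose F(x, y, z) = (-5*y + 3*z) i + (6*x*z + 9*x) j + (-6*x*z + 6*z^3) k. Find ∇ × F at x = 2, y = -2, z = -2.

(∇×F)₁ = ∂F₃/∂y − ∂F₂/∂z = -6*x
(∇×F)₂ = ∂F₁/∂z − ∂F₃/∂x = 6*z + 3
(∇×F)₃ = ∂F₂/∂x − ∂F₁/∂y = 6*z + 14
∇×F = (-6*x, 6*z + 3, 6*z + 14)
At (2, -2, -2): (-12, -9, 2).

(-12, -9, 2)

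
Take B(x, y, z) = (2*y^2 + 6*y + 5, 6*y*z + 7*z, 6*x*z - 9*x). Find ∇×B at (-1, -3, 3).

(∇×B)₁ = ∂B₃/∂y − ∂B₂/∂z = -6*y - 7
(∇×B)₂ = ∂B₁/∂z − ∂B₃/∂x = -6*z + 9
(∇×B)₃ = ∂B₂/∂x − ∂B₁/∂y = -4*y - 6
∇×B = (-6*y - 7, -6*z + 9, -4*y - 6)
At (-1, -3, 3): (11, -9, 6).

(11, -9, 6)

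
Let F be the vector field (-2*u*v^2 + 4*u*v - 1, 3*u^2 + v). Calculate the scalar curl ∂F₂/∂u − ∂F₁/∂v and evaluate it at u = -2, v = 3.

-28

∂F₂/∂u = 6*u
∂F₁/∂v = -4*u*v + 4*u
Scalar curl = 4*u*v + 2*u
At (-2, 3): -28.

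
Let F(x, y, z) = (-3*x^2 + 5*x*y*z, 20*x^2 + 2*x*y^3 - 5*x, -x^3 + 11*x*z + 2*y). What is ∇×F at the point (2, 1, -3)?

(∇×F)₁ = ∂F₃/∂y − ∂F₂/∂z = 2
(∇×F)₂ = ∂F₁/∂z − ∂F₃/∂x = 3*x^2 + 5*x*y - 11*z
(∇×F)₃ = ∂F₂/∂x − ∂F₁/∂y = -5*x*z + 40*x + 2*y^3 - 5
∇×F = (2, 3*x^2 + 5*x*y - 11*z, -5*x*z + 40*x + 2*y^3 - 5)
At (2, 1, -3): (2, 55, 107).

(2, 55, 107)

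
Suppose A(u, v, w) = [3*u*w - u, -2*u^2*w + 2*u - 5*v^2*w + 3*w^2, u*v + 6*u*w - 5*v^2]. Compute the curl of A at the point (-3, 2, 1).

(∇×A)₁ = ∂A₃/∂v − ∂A₂/∂w = 2*u^2 + u + 5*v^2 - 10*v - 6*w
(∇×A)₂ = ∂A₁/∂w − ∂A₃/∂u = 3*u - v - 6*w
(∇×A)₃ = ∂A₂/∂u − ∂A₁/∂v = -4*u*w + 2
∇×A = (2*u^2 + u + 5*v^2 - 10*v - 6*w, 3*u - v - 6*w, -4*u*w + 2)
At (-3, 2, 1): (9, -17, 14).

(9, -17, 14)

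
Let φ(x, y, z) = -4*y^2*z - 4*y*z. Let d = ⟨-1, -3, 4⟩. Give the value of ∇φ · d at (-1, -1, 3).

-36

∂φ/∂x = 0
∂φ/∂y = -8*y*z - 4*z
∂φ/∂z = -4*y^2 - 4*y
∇φ at (-1, -1, 3) = (0, 12, 0)
∇φ · d = (0)(-1) + (12)(-3) + (0)(4) = -36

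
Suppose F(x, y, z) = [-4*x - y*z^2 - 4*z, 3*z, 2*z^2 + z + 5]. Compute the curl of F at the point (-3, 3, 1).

(-3, -10, 1)

(∇×F)₁ = ∂F₃/∂y − ∂F₂/∂z = -3
(∇×F)₂ = ∂F₁/∂z − ∂F₃/∂x = -2*y*z - 4
(∇×F)₃ = ∂F₂/∂x − ∂F₁/∂y = z^2
∇×F = (-3, -2*y*z - 4, z^2)
At (-3, 3, 1): (-3, -10, 1).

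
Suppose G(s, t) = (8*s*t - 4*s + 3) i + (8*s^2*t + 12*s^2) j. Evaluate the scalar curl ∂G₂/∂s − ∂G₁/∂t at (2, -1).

0

∂G₂/∂s = 16*s*t + 24*s
∂G₁/∂t = 8*s
Scalar curl = 16*s*t + 16*s
At (2, -1): 0.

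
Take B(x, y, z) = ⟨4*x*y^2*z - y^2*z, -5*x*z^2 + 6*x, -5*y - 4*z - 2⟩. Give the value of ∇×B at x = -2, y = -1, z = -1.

(15, -9, 19)

(∇×B)₁ = ∂B₃/∂y − ∂B₂/∂z = 10*x*z - 5
(∇×B)₂ = ∂B₁/∂z − ∂B₃/∂x = 4*x*y^2 - y^2
(∇×B)₃ = ∂B₂/∂x − ∂B₁/∂y = -8*x*y*z + 2*y*z - 5*z^2 + 6
∇×B = (10*x*z - 5, 4*x*y^2 - y^2, -8*x*y*z + 2*y*z - 5*z^2 + 6)
At (-2, -1, -1): (15, -9, 19).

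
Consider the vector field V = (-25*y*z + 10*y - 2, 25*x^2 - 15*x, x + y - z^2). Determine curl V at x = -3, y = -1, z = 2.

(1, 24, -125)

(∇×V)₁ = ∂V₃/∂y − ∂V₂/∂z = 1
(∇×V)₂ = ∂V₁/∂z − ∂V₃/∂x = -25*y - 1
(∇×V)₃ = ∂V₂/∂x − ∂V₁/∂y = 50*x + 25*z - 25
∇×V = (1, -25*y - 1, 50*x + 25*z - 25)
At (-3, -1, 2): (1, 24, -125).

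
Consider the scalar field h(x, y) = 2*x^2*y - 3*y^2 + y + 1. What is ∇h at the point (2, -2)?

(-16, 21)

∂h/∂x = 4*x*y
∂h/∂y = 2*x^2 - 6*y + 1
∇h = (4*x*y, 2*x^2 - 6*y + 1)
At (2, -2): (-16, 21).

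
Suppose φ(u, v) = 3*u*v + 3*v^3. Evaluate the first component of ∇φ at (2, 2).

6

(∇φ)_1 = ∂φ/∂u = 3*v
At (2, 2): 6.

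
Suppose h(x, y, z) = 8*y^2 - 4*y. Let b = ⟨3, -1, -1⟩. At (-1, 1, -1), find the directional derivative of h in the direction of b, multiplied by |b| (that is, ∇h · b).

-12

∂h/∂x = 0
∂h/∂y = 16*y - 4
∂h/∂z = 0
∇h at (-1, 1, -1) = (0, 12, 0)
∇h · b = (0)(3) + (12)(-1) + (0)(-1) = -12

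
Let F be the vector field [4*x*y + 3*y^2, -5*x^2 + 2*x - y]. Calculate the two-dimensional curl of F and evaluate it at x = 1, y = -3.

6

∂F₂/∂x = -10*x + 2
∂F₁/∂y = 4*x + 6*y
Scalar curl = -14*x - 6*y + 2
At (1, -3): 6.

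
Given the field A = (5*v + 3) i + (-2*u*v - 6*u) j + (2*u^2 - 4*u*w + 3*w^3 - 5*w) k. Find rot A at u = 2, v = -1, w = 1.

(∇×A)₁ = ∂A₃/∂v − ∂A₂/∂w = 0
(∇×A)₂ = ∂A₁/∂w − ∂A₃/∂u = -4*u + 4*w
(∇×A)₃ = ∂A₂/∂u − ∂A₁/∂v = -2*v - 11
∇×A = (0, -4*u + 4*w, -2*v - 11)
At (2, -1, 1): (0, -4, -9).

(0, -4, -9)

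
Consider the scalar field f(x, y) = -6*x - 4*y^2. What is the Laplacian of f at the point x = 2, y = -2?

-8

∂²f/∂x² = 0
∂²f/∂y² = -8
∇²f = -8
At (2, -2): -8.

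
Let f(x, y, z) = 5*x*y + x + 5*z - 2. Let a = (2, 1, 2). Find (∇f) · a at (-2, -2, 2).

-18

∂f/∂x = 5*y + 1
∂f/∂y = 5*x
∂f/∂z = 5
∇f at (-2, -2, 2) = (-9, -10, 5)
∇f · a = (-9)(2) + (-10)(1) + (5)(2) = -18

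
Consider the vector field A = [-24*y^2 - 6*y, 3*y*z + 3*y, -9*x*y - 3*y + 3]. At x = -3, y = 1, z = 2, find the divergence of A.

9

∂A₁/∂x = 0
∂A₂/∂y = 3*z + 3
∂A₃/∂z = 0
∇·A = 3*z + 3
At (-3, 1, 2): 9.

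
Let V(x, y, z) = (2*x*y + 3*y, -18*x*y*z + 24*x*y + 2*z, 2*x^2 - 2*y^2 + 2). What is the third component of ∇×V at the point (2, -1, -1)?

-49

(∇×V)_3 = ∂V₂/∂x − ∂V₁/∂y
= -18*y*z + 24*y − (2*x + 3)
= -2*x - 18*y*z + 24*y - 3
At (2, -1, -1): -49.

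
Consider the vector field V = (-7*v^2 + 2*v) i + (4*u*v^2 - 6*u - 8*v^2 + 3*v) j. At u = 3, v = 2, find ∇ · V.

∂V₁/∂u = 0
∂V₂/∂v = 8*u*v - 16*v + 3
∇·V = 8*u*v - 16*v + 3
At (3, 2): 19.

19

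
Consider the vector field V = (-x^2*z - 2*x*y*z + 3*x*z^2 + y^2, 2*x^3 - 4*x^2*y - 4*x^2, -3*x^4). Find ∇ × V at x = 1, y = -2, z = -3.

(∇×V)₁ = ∂V₃/∂y − ∂V₂/∂z = 0
(∇×V)₂ = ∂V₁/∂z − ∂V₃/∂x = 12*x^3 - x^2 - 2*x*y + 6*x*z
(∇×V)₃ = ∂V₂/∂x − ∂V₁/∂y = 6*x^2 - 8*x*y + 2*x*z - 8*x - 2*y
∇×V = (0, 12*x^3 - x^2 - 2*x*y + 6*x*z, 6*x^2 - 8*x*y + 2*x*z - 8*x - 2*y)
At (1, -2, -3): (0, -3, 12).

(0, -3, 12)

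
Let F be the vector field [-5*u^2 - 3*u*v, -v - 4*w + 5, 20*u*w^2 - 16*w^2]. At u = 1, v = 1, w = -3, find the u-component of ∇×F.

(∇×F)_1 = ∂F₃/∂v − ∂F₂/∂w
= 0 − (-4)
= 4
At (1, 1, -3): 4.

4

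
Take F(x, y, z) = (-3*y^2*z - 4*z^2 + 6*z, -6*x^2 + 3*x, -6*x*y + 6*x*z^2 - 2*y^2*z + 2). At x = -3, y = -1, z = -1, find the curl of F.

(14, -1, 45)

(∇×F)₁ = ∂F₃/∂y − ∂F₂/∂z = -6*x - 4*y*z
(∇×F)₂ = ∂F₁/∂z − ∂F₃/∂x = -3*y^2 + 6*y - 6*z^2 - 8*z + 6
(∇×F)₃ = ∂F₂/∂x − ∂F₁/∂y = -12*x + 6*y*z + 3
∇×F = (-6*x - 4*y*z, -3*y^2 + 6*y - 6*z^2 - 8*z + 6, -12*x + 6*y*z + 3)
At (-3, -1, -1): (14, -1, 45).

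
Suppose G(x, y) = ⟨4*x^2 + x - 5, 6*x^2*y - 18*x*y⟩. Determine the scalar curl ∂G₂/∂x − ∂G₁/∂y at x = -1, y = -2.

∂G₂/∂x = 12*x*y - 18*y
∂G₁/∂y = 0
Scalar curl = 12*x*y - 18*y
At (-1, -2): 60.

60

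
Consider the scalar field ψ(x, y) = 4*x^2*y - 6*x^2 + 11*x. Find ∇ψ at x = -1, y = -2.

(39, 4)

∂ψ/∂x = 8*x*y - 12*x + 11
∂ψ/∂y = 4*x^2
∇ψ = (8*x*y - 12*x + 11, 4*x^2)
At (-1, -2): (39, 4).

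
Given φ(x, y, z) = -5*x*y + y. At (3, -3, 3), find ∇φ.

∂φ/∂x = -5*y
∂φ/∂y = -5*x + 1
∂φ/∂z = 0
∇φ = (-5*y, -5*x + 1, 0)
At (3, -3, 3): (15, -14, 0).

(15, -14, 0)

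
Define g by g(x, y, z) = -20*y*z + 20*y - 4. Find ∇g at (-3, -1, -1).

∂g/∂x = 0
∂g/∂y = -20*z + 20
∂g/∂z = -20*y
∇g = (0, -20*z + 20, -20*y)
At (-3, -1, -1): (0, 40, 20).

(0, 40, 20)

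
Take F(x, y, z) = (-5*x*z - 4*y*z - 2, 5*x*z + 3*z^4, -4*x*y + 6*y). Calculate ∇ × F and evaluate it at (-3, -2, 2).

(-63, 15, 18)

(∇×F)₁ = ∂F₃/∂y − ∂F₂/∂z = -9*x - 12*z^3 + 6
(∇×F)₂ = ∂F₁/∂z − ∂F₃/∂x = -5*x
(∇×F)₃ = ∂F₂/∂x − ∂F₁/∂y = 9*z
∇×F = (-9*x - 12*z^3 + 6, -5*x, 9*z)
At (-3, -2, 2): (-63, 15, 18).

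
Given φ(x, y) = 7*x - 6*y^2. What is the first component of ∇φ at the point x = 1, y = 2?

7

(∇φ)_1 = ∂φ/∂x = 7
At (1, 2): 7.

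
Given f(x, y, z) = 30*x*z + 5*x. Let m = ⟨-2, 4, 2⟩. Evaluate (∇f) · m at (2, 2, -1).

∂f/∂x = 30*z + 5
∂f/∂y = 0
∂f/∂z = 30*x
∇f at (2, 2, -1) = (-25, 0, 60)
∇f · m = (-25)(-2) + (0)(4) + (60)(2) = 170

170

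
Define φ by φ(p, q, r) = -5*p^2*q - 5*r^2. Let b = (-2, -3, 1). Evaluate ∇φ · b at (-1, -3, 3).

∂φ/∂p = -10*p*q
∂φ/∂q = -5*p^2
∂φ/∂r = -10*r
∇φ at (-1, -3, 3) = (-30, -5, -30)
∇φ · b = (-30)(-2) + (-5)(-3) + (-30)(1) = 45

45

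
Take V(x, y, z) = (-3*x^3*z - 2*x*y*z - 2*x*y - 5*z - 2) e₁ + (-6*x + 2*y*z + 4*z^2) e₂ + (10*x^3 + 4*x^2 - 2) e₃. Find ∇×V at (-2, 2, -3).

(20, -77, 2)

(∇×V)₁ = ∂V₃/∂y − ∂V₂/∂z = -2*y - 8*z
(∇×V)₂ = ∂V₁/∂z − ∂V₃/∂x = -3*x^3 - 30*x^2 - 2*x*y - 8*x - 5
(∇×V)₃ = ∂V₂/∂x − ∂V₁/∂y = 2*x*z + 2*x - 6
∇×V = (-2*y - 8*z, -3*x^3 - 30*x^2 - 2*x*y - 8*x - 5, 2*x*z + 2*x - 6)
At (-2, 2, -3): (20, -77, 2).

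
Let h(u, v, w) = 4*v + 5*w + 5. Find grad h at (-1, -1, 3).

∂h/∂u = 0
∂h/∂v = 4
∂h/∂w = 5
∇h = (0, 4, 5)
At (-1, -1, 3): (0, 4, 5).

(0, 4, 5)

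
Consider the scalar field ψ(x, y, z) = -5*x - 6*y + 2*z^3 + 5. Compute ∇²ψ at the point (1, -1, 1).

∂²ψ/∂x² = 0
∂²ψ/∂y² = 0
∂²ψ/∂z² = 12*z
∇²ψ = 12*z
At (1, -1, 1): 12.

12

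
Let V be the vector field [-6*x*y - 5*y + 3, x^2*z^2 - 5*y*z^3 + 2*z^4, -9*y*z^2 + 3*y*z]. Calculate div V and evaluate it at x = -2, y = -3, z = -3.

-18

∂V₁/∂x = -6*y
∂V₂/∂y = -5*z^3
∂V₃/∂z = -18*y*z + 3*y
∇·V = -18*y*z - 3*y - 5*z^3
At (-2, -3, -3): -18.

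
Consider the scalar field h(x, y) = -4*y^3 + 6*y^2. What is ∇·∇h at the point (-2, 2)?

-36

∂²h/∂x² = 0
∂²h/∂y² = 12*(-2*y + 1)
∇²h = -24*y + 12
At (-2, 2): -36.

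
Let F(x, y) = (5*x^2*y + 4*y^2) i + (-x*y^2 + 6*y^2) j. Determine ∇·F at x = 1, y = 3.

∂F₁/∂x = 10*x*y
∂F₂/∂y = -2*x*y + 12*y
∇·F = 8*x*y + 12*y
At (1, 3): 60.

60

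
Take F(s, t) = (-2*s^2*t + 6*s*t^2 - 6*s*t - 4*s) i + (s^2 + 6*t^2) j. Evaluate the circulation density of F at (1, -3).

46

∂F₂/∂s = 2*s
∂F₁/∂t = -2*s^2 + 12*s*t - 6*s
Scalar curl = 2*s^2 - 12*s*t + 8*s
At (1, -3): 46.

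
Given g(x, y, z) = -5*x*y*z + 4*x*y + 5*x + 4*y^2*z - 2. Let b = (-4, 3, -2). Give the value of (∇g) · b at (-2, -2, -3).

∂g/∂x = -5*y*z + 4*y + 5
∂g/∂y = -5*x*z + 4*x + 8*y*z
∂g/∂z = -5*x*y + 4*y^2
∇g at (-2, -2, -3) = (-33, 10, -4)
∇g · b = (-33)(-4) + (10)(3) + (-4)(-2) = 170

170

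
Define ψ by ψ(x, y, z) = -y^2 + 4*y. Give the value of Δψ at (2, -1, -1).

-2

∂²ψ/∂x² = 0
∂²ψ/∂y² = -2
∂²ψ/∂z² = 0
∇²ψ = -2
At (2, -1, -1): -2.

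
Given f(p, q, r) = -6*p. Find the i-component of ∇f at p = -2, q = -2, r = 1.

(∇f)_1 = ∂f/∂p = -6
At (-2, -2, 1): -6.

-6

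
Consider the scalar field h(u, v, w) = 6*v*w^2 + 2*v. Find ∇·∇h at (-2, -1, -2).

∂²h/∂u² = 0
∂²h/∂v² = 0
∂²h/∂w² = 12*v
∇²h = 12*v
At (-2, -1, -2): -12.

-12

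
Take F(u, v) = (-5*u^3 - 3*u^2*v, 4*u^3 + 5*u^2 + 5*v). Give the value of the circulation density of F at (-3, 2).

105

∂F₂/∂u = 12*u^2 + 10*u
∂F₁/∂v = -3*u^2
Scalar curl = 15*u^2 + 10*u
At (-3, 2): 105.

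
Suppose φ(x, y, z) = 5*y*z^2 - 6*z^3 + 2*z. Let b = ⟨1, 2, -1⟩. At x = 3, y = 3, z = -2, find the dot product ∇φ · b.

170

∂φ/∂x = 0
∂φ/∂y = 5*z^2
∂φ/∂z = 10*y*z - 18*z^2 + 2
∇φ at (3, 3, -2) = (0, 20, -130)
∇φ · b = (0)(1) + (20)(2) + (-130)(-1) = 170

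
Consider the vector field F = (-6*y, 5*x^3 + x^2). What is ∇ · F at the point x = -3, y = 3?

0

∂F₁/∂x = 0
∂F₂/∂y = 0
∇·F = 0
At (-3, 3): 0.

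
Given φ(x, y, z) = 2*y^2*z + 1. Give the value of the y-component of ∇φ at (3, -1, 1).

-4

(∇φ)_2 = ∂φ/∂y = 4*y*z
At (3, -1, 1): -4.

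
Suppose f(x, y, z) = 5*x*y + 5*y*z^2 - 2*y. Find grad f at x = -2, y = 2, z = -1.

∂f/∂x = 5*y
∂f/∂y = 5*x + 5*z^2 - 2
∂f/∂z = 10*y*z
∇f = (5*y, 5*x + 5*z^2 - 2, 10*y*z)
At (-2, 2, -1): (10, -7, -20).

(10, -7, -20)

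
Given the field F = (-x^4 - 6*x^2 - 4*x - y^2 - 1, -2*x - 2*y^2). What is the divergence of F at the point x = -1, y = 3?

∂F₁/∂x = -4*x^3 - 12*x - 4
∂F₂/∂y = -4*y
∇·F = -4*x^3 - 12*x - 4*y - 4
At (-1, 3): 0.

0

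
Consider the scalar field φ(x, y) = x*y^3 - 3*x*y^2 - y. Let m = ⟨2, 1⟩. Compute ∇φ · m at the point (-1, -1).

∂φ/∂x = y^3 - 3*y^2
∂φ/∂y = 3*x*y^2 - 6*x*y - 1
∇φ at (-1, -1) = (-4, -10)
∇φ · m = (-4)(2) + (-10)(1) = -18

-18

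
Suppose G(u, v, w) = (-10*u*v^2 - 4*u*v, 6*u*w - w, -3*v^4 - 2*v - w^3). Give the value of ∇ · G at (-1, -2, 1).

∂G₁/∂u = -10*v^2 - 4*v
∂G₂/∂v = 0
∂G₃/∂w = -3*w^2
∇·G = -10*v^2 - 4*v - 3*w^2
At (-1, -2, 1): -35.

-35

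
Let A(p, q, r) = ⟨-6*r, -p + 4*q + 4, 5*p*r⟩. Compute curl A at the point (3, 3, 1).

(0, -11, -1)

(∇×A)₁ = ∂A₃/∂q − ∂A₂/∂r = 0
(∇×A)₂ = ∂A₁/∂r − ∂A₃/∂p = -5*r - 6
(∇×A)₃ = ∂A₂/∂p − ∂A₁/∂q = -1
∇×A = (0, -5*r - 6, -1)
At (3, 3, 1): (0, -11, -1).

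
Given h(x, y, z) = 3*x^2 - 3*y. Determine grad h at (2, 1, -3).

∂h/∂x = 6*x
∂h/∂y = -3
∂h/∂z = 0
∇h = (6*x, -3, 0)
At (2, 1, -3): (12, -3, 0).

(12, -3, 0)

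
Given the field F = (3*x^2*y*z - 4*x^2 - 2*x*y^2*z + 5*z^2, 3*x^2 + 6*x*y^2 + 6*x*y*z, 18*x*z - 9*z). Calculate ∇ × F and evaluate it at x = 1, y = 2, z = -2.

(∇×F)₁ = ∂F₃/∂y − ∂F₂/∂z = -6*x*y
(∇×F)₂ = ∂F₁/∂z − ∂F₃/∂x = 3*x^2*y - 2*x*y^2 - 8*z
(∇×F)₃ = ∂F₂/∂x − ∂F₁/∂y = -3*x^2*z + 4*x*y*z + 6*x + 6*y^2 + 6*y*z
∇×F = (-6*x*y, 3*x^2*y - 2*x*y^2 - 8*z, -3*x^2*z + 4*x*y*z + 6*x + 6*y^2 + 6*y*z)
At (1, 2, -2): (-12, 14, -4).

(-12, 14, -4)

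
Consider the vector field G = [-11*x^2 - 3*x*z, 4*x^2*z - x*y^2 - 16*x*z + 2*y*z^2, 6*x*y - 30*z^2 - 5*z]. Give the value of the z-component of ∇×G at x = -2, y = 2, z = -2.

60

(∇×G)_3 = ∂G₂/∂x − ∂G₁/∂y
= 8*x*z - y^2 - 16*z − (0)
= 8*x*z - y^2 - 16*z
At (-2, 2, -2): 60.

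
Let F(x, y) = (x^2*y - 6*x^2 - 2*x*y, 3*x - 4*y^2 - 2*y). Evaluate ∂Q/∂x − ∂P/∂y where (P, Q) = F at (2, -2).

∂F₂/∂x = 3
∂F₁/∂y = x^2 - 2*x
Scalar curl = -x^2 + 2*x + 3
At (2, -2): 3.

3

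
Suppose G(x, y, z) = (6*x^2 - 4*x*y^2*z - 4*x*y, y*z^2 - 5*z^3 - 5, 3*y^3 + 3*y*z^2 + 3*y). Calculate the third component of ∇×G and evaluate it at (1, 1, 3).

(∇×G)_3 = ∂G₂/∂x − ∂G₁/∂y
= 0 − (-8*x*y*z - 4*x)
= 8*x*y*z + 4*x
At (1, 1, 3): 28.

28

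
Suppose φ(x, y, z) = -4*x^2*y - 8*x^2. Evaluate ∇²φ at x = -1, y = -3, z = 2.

8

∂²φ/∂x² = -8*(y + 2)
∂²φ/∂y² = 0
∂²φ/∂z² = 0
∇²φ = -8*y - 16
At (-1, -3, 2): 8.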